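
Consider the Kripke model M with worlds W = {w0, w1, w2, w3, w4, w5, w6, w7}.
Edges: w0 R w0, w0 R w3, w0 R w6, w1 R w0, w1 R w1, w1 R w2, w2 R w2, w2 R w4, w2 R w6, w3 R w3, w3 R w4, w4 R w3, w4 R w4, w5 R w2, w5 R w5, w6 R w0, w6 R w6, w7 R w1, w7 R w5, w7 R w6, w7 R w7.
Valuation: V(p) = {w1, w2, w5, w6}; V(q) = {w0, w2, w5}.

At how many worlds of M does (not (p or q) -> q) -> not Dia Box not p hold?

6

Recall that Box ψ holds at a world iff ψ holds at every accessible world, and Dia ψ holds iff ψ holds at some accessible world.
Let φ = (not (p or q) -> q) -> not Dia Box not p. Evaluate φ at each world:
  w0 (successors {w0, w3, w6}): φ is false.
  w1 (successors {w0, w1, w2}): φ is true.
  w2 (successors {w2, w4, w6}): φ is false.
  w3 (successors {w3, w4}): φ is true.
  w4 (successors {w3, w4}): φ is true.
  w5 (successors {w2, w5}): φ is true.
  w6 (successors {w0, w6}): φ is true.
  w7 (successors {w1, w5, w6, w7}): φ is true.
For instance, at w7:
  At w7: not (p or q) -> q is false, not Dia Box not p is true, so (not (p or q) -> q) -> not Dia Box not p is true.
    At w7: Dia Box not p is false, so not Dia Box not p is true.
      At w7: Dia Box not p requires Box not p at some successor in {w1, w5, w6, w7}.
        At w1: Box not p is false.
        At w5: Box not p is false.
        At w6: Box not p is false.
        At w7: Box not p is false.
      So Dia Box not p is false at w7.
Satisfying worlds: {w1, w3, w4, w5, w6, w7}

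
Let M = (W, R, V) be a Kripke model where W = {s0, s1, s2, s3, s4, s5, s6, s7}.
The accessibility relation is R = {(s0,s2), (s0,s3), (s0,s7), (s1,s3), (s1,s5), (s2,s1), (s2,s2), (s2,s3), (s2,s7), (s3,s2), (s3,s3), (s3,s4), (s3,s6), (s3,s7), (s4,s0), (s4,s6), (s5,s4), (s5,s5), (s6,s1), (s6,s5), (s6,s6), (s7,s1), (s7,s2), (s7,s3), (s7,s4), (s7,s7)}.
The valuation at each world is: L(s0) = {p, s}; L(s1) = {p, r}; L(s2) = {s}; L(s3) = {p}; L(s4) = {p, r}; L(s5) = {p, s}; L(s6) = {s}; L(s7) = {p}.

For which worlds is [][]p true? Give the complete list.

Recall that []ψ holds at a world iff ψ holds at every accessible world, and <>ψ holds iff ψ holds at some accessible world.
Let φ = [][]p. Evaluate φ at each world:
  s0 (successors {s2, s3, s7}): φ is false.
  s1 (successors {s3, s5}): φ is false.
  s2 (successors {s1, s2, s3, s7}): φ is false.
  s3 (successors {s2, s3, s4, s6, s7}): φ is false.
  s4 (successors {s0, s6}): φ is false.
  s5 (successors {s4, s5}): φ is false.
  s6 (successors {s1, s5, s6}): φ is false.
  s7 (successors {s1, s2, s3, s4, s7}): φ is false.
For instance, at s4:
  At s4: [][]p requires []p at every successor {s0, s6}.
    []p fails at s0, so [][]p is false at s4.
      At s0: []p requires p at every successor {s2, s3, s7}.
        p fails at s2, so []p is false at s0.
Satisfying worlds: none.

none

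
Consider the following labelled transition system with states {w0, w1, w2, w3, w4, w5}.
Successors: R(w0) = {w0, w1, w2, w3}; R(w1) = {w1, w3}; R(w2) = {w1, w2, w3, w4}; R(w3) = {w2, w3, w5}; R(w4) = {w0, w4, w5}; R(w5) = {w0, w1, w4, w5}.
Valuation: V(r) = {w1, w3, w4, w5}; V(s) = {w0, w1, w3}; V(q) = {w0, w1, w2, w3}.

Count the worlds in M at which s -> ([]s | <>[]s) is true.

5

Let φ = s -> ([]s | <>[]s). Evaluate φ at each world:
  w0 (successors {w0, w1, w2, w3}): φ is true.
  w1 (successors {w1, w3}): φ is true.
  w2 (successors {w1, w2, w3, w4}): φ is true.
  w3 (successors {w2, w3, w5}): φ is false.
  w4 (successors {w0, w4, w5}): φ is true.
  w5 (successors {w0, w1, w4, w5}): φ is true.
For instance, at w4:
  At w4: s is false, []s | <>[]s is false, so s -> ([]s | <>[]s) is true.
    At w4: []s is false, <>[]s is false, so []s | <>[]s is false.
      At w4: []s requires s at every successor {w0, w4, w5}.
        s fails at w4, so []s is false at w4.
      At w4: <>[]s requires []s at some successor in {w0, w4, w5}.
        At w0: []s is false.
        At w4: []s is false.
        At w5: []s is false.
      So <>[]s is false at w4.
Satisfying worlds: {w0, w1, w2, w4, w5}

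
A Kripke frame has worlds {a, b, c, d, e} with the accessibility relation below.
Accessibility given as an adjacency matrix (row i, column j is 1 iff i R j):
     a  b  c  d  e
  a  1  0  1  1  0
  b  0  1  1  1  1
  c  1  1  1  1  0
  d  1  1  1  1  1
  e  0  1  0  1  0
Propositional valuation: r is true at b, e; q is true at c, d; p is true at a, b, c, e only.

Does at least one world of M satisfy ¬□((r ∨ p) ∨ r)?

Let φ = ¬□((r ∨ p) ∨ r). Evaluate φ at each world:
  a (successors {a, c, d}): φ is true.
  b (successors {b, c, d, e}): φ is true.
  c (successors {a, b, c, d}): φ is true.
  d (successors {a, b, c, d, e}): φ is true.
  e (successors {b, d}): φ is true.
Detail at a (witness):
  At a: □((r ∨ p) ∨ r) is false, so ¬□((r ∨ p) ∨ r) is true.
    At a: □((r ∨ p) ∨ r) requires (r ∨ p) ∨ r at every successor {a, c, d}.
      (r ∨ p) ∨ r fails at d, so □((r ∨ p) ∨ r) is false at a.

Yes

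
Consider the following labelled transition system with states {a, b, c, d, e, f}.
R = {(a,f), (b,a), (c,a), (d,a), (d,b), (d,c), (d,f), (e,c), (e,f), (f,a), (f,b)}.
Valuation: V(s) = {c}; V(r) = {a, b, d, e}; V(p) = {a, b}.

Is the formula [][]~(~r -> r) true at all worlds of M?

Recall that []ψ holds at a world iff ψ holds at every accessible world, and <>ψ holds iff ψ holds at some accessible world.
Let φ = [][]~(~r -> r). Evaluate φ at each world:
  a (successors {f}): φ is false.
  b (successors {a}): φ is true.
  c (successors {a}): φ is true.
  d (successors {a, b, c, f}): φ is false.
  e (successors {c, f}): φ is false.
  f (successors {a, b}): φ is false.
Detail at a (counterexample):
  At a: [][]~(~r -> r) requires []~(~r -> r) at every successor {f}.
    []~(~r -> r) fails at f, so [][]~(~r -> r) is false at a.
      At f: []~(~r -> r) requires ~(~r -> r) at every successor {a, b}.
        ~(~r -> r) fails at a, so []~(~r -> r) is false at f.

No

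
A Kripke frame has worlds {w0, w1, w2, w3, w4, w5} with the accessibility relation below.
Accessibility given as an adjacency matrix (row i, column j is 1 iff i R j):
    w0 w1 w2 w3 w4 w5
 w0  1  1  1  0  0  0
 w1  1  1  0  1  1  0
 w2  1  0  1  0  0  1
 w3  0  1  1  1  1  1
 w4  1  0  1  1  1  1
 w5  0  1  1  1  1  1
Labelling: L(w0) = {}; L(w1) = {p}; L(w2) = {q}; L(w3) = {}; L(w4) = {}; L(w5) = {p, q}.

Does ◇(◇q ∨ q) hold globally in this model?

Let φ = ◇(◇q ∨ q). Evaluate φ at each world:
  w0 (successors {w0, w1, w2}): φ is true.
  w1 (successors {w0, w1, w3, w4}): φ is true.
  w2 (successors {w0, w2, w5}): φ is true.
  w3 (successors {w1, w2, w3, w4, w5}): φ is true.
  w4 (successors {w0, w2, w3, w4, w5}): φ is true.
  w5 (successors {w1, w2, w3, w4, w5}): φ is true.
For instance, at w1:
  At w1: ◇(◇q ∨ q) requires ◇q ∨ q at some successor in {w0, w1, w3, w4}.
    ◇q ∨ q holds at w0, so ◇(◇q ∨ q) is true at w1.
      At w0: ◇q is true, q is false, so ◇q ∨ q is true.

Yes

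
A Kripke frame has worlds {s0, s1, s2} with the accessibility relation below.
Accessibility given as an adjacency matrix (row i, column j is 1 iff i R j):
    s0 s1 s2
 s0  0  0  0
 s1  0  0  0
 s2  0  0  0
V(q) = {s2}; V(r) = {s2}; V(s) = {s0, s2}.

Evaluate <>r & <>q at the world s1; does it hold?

Recall that <>ψ holds at a world iff ψ holds at some accessible world.
At s1: <>r is false, <>q is false, so <>r & <>q is false.
  At s1: no accessible worlds, so <>r is false.
  At s1: no accessible worlds, so <>q is false.

No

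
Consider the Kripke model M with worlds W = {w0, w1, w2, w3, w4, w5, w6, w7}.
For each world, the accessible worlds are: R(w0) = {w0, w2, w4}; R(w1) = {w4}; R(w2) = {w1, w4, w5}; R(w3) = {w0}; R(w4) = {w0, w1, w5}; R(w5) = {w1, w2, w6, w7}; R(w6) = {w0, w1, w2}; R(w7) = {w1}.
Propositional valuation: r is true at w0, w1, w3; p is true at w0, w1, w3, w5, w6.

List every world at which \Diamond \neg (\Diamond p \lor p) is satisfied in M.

none

Recall that \Diamond ψ holds at a world iff ψ holds at some accessible world.
Let φ = \Diamond \neg (\Diamond p \lor p). Evaluate φ at each world:
  w0 (successors {w0, w2, w4}): φ is false.
  w1 (successors {w4}): φ is false.
  w2 (successors {w1, w4, w5}): φ is false.
  w3 (successors {w0}): φ is false.
  w4 (successors {w0, w1, w5}): φ is false.
  w5 (successors {w1, w2, w6, w7}): φ is false.
  w6 (successors {w0, w1, w2}): φ is false.
  w7 (successors {w1}): φ is false.
For instance, at w1:
  At w1: \Diamond \neg (\Diamond p \lor p) requires \neg (\Diamond p \lor p) at some successor in {w4}.
    At w4: \neg (\Diamond p \lor p) is false.
  So \Diamond \neg (\Diamond p \lor p) is false at w1.
Satisfying worlds: none.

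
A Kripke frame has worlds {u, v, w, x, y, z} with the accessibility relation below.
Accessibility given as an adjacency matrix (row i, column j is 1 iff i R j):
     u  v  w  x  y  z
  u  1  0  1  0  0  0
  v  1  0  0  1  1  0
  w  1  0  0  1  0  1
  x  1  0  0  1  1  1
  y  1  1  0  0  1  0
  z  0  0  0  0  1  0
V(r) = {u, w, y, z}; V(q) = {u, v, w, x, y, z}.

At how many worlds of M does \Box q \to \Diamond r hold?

Recall that \Box ψ holds at a world iff ψ holds at every accessible world, and \Diamond ψ holds iff ψ holds at some accessible world.
Let φ = \Box q \to \Diamond r. Evaluate φ at each world:
  u (successors {u, w}): φ is true.
  v (successors {u, x, y}): φ is true.
  w (successors {u, x, z}): φ is true.
  x (successors {u, x, y, z}): φ is true.
  y (successors {u, v, y}): φ is true.
  z (successors {y}): φ is true.
For instance, at w:
  At w: \Box q is true, \Diamond r is true, so \Box q \to \Diamond r is true.
    At w: \Box q requires q at every successor {u, x, z}.
      At u: q is true.
      At x: q is true.
      At z: q is true.
    So \Box q is true at w.
    At w: \Diamond r requires r at some successor in {u, x, z}.
      r holds at u, so \Diamond r is true at w.
Satisfying worlds: {u, v, w, x, y, z}

6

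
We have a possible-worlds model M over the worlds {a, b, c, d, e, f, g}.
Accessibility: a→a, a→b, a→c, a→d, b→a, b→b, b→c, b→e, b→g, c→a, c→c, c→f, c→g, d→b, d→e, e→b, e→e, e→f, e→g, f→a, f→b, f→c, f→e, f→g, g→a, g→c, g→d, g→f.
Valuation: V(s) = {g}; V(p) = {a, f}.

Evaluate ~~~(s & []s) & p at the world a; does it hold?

Yes

At a: ~~~(s & []s) is true, p is true, so ~~~(s & []s) & p is true.
  At a: ~~(s & []s) is false, so ~~~(s & []s) is true.
    At a: ~(s & []s) is true, so ~~(s & []s) is false.
      At a: s & []s is false, so ~(s & []s) is true.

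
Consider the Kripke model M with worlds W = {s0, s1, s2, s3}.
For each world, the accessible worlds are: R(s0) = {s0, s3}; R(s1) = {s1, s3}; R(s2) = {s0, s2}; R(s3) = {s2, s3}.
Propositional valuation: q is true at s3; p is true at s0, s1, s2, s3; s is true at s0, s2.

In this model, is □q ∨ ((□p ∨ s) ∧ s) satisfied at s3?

No

At s3: □q is false, (□p ∨ s) ∧ s is false, so □q ∨ ((□p ∨ s) ∧ s) is false.
  At s3: □q requires q at every successor {s2, s3}.
    q fails at s2, so □q is false at s3.
  At s3: □p ∨ s is true, s is false, so (□p ∨ s) ∧ s is false.
    At s3: □p is true, s is false, so □p ∨ s is true.
      At s3: □p requires p at every successor {s2, s3}.
        At s2: p is true.
        At s3: p is true.
      So □p is true at s3.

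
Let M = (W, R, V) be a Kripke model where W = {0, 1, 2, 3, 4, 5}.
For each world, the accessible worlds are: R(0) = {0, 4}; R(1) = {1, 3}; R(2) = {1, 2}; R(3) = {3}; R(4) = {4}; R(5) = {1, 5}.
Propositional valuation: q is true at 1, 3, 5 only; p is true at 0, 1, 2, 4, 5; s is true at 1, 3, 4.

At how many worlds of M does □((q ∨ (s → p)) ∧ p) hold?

Let φ = □((q ∨ (s → p)) ∧ p). Evaluate φ at each world:
  0 (successors {0, 4}): φ is true.
  1 (successors {1, 3}): φ is false.
  2 (successors {1, 2}): φ is true.
  3 (successors {3}): φ is false.
  4 (successors {4}): φ is true.
  5 (successors {1, 5}): φ is true.
For instance, at 5:
  At 5: □((q ∨ (s → p)) ∧ p) requires (q ∨ (s → p)) ∧ p at every successor {1, 5}.
    At 1: (q ∨ (s → p)) ∧ p is true.
    At 5: (q ∨ (s → p)) ∧ p is true.
  So □((q ∨ (s → p)) ∧ p) is true at 5.
Satisfying worlds: {0, 2, 4, 5}

4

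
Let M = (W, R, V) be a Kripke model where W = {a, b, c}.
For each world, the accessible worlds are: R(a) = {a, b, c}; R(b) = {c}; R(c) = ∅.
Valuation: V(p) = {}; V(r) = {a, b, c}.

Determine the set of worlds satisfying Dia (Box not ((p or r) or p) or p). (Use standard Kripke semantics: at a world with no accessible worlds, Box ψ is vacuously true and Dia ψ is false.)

a, b

Let φ = Dia (Box not ((p or r) or p) or p). Evaluate φ at each world:
  a (successors {a, b, c}): φ is true.
  b (successors {c}): φ is true.
  c (successors ∅): φ is false.
For instance, at a:
  At a: Dia (Box not ((p or r) or p) or p) requires Box not ((p or r) or p) or p at some successor in {a, b, c}.
    Box not ((p or r) or p) or p holds at c, so Dia (Box not ((p or r) or p) or p) is true at a.
      At c: Box not ((p or r) or p) is true, p is false, so Box not ((p or r) or p) or p is true.
Satisfying worlds: {a, b}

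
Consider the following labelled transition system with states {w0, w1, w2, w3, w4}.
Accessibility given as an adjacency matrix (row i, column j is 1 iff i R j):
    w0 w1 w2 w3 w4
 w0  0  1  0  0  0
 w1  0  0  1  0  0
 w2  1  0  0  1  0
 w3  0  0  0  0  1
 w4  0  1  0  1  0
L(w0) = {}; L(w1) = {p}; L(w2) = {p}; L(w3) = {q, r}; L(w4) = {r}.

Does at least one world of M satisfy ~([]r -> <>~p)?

Let φ = ~([]r -> <>~p). Evaluate φ at each world:
  w0 (successors {w1}): φ is false.
  w1 (successors {w2}): φ is false.
  w2 (successors {w0, w3}): φ is false.
  w3 (successors {w4}): φ is false.
  w4 (successors {w1, w3}): φ is false.
For instance, at w4:
  At w4: []r -> <>~p is true, so ~([]r -> <>~p) is false.
    At w4: []r is false, <>~p is true, so []r -> <>~p is true.
      At w4: []r requires r at every successor {w1, w3}.
        r fails at w1, so []r is false at w4.
      At w4: <>~p requires ~p at some successor in {w1, w3}.
        ~p holds at w3, so <>~p is true at w4.

No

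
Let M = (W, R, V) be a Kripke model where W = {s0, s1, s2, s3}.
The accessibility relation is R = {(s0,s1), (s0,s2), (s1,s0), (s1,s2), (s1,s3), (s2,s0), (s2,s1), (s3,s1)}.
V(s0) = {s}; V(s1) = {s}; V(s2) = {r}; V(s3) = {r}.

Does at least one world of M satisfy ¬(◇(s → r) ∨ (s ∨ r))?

Let φ = ¬(◇(s → r) ∨ (s ∨ r)). Evaluate φ at each world:
  s0 (successors {s1, s2}): φ is false.
  s1 (successors {s0, s2, s3}): φ is false.
  s2 (successors {s0, s1}): φ is false.
  s3 (successors {s1}): φ is false.
For instance, at s3:
  At s3: ◇(s → r) ∨ (s ∨ r) is true, so ¬(◇(s → r) ∨ (s ∨ r)) is false.
    At s3: ◇(s → r) is false, s ∨ r is true, so ◇(s → r) ∨ (s ∨ r) is true.
      At s3: ◇(s → r) requires s → r at some successor in {s1}.
        At s1: s → r is false.
      So ◇(s → r) is false at s3.

No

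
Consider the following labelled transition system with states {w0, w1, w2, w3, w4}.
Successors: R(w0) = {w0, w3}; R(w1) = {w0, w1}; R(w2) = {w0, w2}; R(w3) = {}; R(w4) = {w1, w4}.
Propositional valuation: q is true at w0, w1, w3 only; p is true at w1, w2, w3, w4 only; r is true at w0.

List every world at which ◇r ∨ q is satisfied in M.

Let φ = ◇r ∨ q. Evaluate φ at each world:
  w0 (successors {w0, w3}): φ is true.
  w1 (successors {w0, w1}): φ is true.
  w2 (successors {w0, w2}): φ is true.
  w3 (successors ∅): φ is true.
  w4 (successors {w1, w4}): φ is false.
For instance, at w2:
  At w2: ◇r is true, q is false, so ◇r ∨ q is true.
    At w2: ◇r requires r at some successor in {w0, w2}.
      r holds at w0, so ◇r is true at w2.
Satisfying worlds: {w0, w1, w2, w3}

w0, w1, w2, w3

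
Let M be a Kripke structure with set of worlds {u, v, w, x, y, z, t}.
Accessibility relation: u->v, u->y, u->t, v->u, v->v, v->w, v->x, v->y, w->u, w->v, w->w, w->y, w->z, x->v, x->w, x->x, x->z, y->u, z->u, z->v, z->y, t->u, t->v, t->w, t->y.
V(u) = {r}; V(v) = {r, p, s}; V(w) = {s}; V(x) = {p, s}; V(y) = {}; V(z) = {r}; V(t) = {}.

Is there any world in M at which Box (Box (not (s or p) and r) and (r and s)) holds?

No

Recall that Box ψ holds at a world iff ψ holds at every accessible world, and Dia ψ holds iff ψ holds at some accessible world.
Let φ = Box (Box (not (s or p) and r) and (r and s)). Evaluate φ at each world:
  u (successors {v, y, t}): φ is false.
  v (successors {u, v, w, x, y}): φ is false.
  w (successors {u, v, w, y, z}): φ is false.
  x (successors {v, w, x, z}): φ is false.
  y (successors {u}): φ is false.
  z (successors {u, v, y}): φ is false.
  t (successors {u, v, w, y}): φ is false.
For instance, at z:
  At z: Box (Box (not (s or p) and r) and (r and s)) requires Box (not (s or p) and r) and (r and s) at every successor {u, v, y}.
    Box (not (s or p) and r) and (r and s) fails at u, so Box (Box (not (s or p) and r) and (r and s)) is false at z.
      At u: Box (not (s or p) and r) is false, r and s is false, so Box (not (s or p) and r) and (r and s) is false.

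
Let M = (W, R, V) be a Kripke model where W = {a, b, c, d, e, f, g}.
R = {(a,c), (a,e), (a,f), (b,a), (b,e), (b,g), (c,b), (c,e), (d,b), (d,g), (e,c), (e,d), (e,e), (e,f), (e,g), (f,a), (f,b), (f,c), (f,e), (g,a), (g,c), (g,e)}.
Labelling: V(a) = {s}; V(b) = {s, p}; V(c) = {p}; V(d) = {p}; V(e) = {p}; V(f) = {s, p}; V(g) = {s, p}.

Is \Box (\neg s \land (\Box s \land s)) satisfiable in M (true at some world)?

No

Recall that \Box ψ holds at a world iff ψ holds at every accessible world, and \Diamond ψ holds iff ψ holds at some accessible world.
Let φ = \Box (\neg s \land (\Box s \land s)). Evaluate φ at each world:
  a (successors {c, e, f}): φ is false.
  b (successors {a, e, g}): φ is false.
  c (successors {b, e}): φ is false.
  d (successors {b, g}): φ is false.
  e (successors {c, d, e, f, g}): φ is false.
  f (successors {a, b, c, e}): φ is false.
  g (successors {a, c, e}): φ is false.
For instance, at g:
  At g: \Box (\neg s \land (\Box s \land s)) requires \neg s \land (\Box s \land s) at every successor {a, c, e}.
    \neg s \land (\Box s \land s) fails at a, so \Box (\neg s \land (\Box s \land s)) is false at g.
      At a: \neg s is false, \Box s \land s is false, so \neg s \land (\Box s \land s) is false.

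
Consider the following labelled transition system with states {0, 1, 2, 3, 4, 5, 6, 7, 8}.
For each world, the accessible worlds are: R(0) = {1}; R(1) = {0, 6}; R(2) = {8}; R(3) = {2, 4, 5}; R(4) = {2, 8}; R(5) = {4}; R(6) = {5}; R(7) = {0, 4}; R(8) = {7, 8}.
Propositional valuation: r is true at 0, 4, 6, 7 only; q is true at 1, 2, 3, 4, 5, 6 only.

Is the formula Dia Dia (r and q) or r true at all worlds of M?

Let φ = Dia Dia (r and q) or r. Evaluate φ at each world:
  0 (successors {1}): φ is true.
  1 (successors {0, 6}): φ is false.
  2 (successors {8}): φ is false.
  3 (successors {2, 4, 5}): φ is true.
  4 (successors {2, 8}): φ is true.
  5 (successors {4}): φ is false.
  6 (successors {5}): φ is true.
  7 (successors {0, 4}): φ is true.
  8 (successors {7, 8}): φ is true.
Detail at 1 (counterexample):
  At 1: Dia Dia (r and q) is false, r is false, so Dia Dia (r and q) or r is false.
    At 1: Dia Dia (r and q) requires Dia (r and q) at some successor in {0, 6}.
      At 0: Dia (r and q) is false.
      At 6: Dia (r and q) is false.
    So Dia Dia (r and q) is false at 1.

No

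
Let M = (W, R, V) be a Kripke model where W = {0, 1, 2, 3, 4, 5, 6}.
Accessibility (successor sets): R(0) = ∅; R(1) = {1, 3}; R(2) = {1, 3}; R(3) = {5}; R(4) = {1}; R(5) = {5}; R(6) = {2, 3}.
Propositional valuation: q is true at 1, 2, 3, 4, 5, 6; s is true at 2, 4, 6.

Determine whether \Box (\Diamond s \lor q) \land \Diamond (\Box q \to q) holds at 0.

At 0: \Box (\Diamond s \lor q) is true, \Diamond (\Box q \to q) is false, so \Box (\Diamond s \lor q) \land \Diamond (\Box q \to q) is false.
  At 0: no accessible worlds, so \Box (\Diamond s \lor q) holds vacuously.
  At 0: no accessible worlds, so \Diamond (\Box q \to q) is false.

No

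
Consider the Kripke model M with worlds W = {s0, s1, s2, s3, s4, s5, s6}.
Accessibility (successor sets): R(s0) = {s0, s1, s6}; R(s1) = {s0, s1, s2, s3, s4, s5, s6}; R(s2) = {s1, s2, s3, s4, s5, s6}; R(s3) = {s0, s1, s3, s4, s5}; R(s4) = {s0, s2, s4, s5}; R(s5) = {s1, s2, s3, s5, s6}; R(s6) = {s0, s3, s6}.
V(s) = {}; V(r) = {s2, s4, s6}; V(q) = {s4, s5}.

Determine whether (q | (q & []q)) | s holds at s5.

Yes

At s5: q | (q & []q) is true, s is false, so (q | (q & []q)) | s is true.
  At s5: q is true, q & []q is false, so q | (q & []q) is true.
    At s5: q is true, []q is false, so q & []q is false.
      At s5: []q requires q at every successor {s1, s2, s3, s5, s6}.
        q fails at s1, so []q is false at s5.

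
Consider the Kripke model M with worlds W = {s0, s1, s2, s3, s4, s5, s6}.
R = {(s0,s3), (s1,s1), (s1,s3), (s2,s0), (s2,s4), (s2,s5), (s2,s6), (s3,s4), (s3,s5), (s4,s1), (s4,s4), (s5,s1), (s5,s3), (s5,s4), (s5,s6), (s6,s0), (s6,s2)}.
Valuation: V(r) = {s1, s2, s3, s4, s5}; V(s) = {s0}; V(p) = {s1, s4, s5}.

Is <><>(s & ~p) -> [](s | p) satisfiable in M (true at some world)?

Yes

Let φ = <><>(s & ~p) -> [](s | p). Evaluate φ at each world:
  s0 (successors {s3}): φ is true.
  s1 (successors {s1, s3}): φ is true.
  s2 (successors {s0, s4, s5, s6}): φ is false.
  s3 (successors {s4, s5}): φ is true.
  s4 (successors {s1, s4}): φ is true.
  s5 (successors {s1, s3, s4, s6}): φ is false.
  s6 (successors {s0, s2}): φ is false.
Detail at s0 (witness):
  At s0: <><>(s & ~p) is false, [](s | p) is false, so <><>(s & ~p) -> [](s | p) is true.
    At s0: <><>(s & ~p) requires <>(s & ~p) at some successor in {s3}.
      At s3: <>(s & ~p) is false.
    So <><>(s & ~p) is false at s0.
    At s0: [](s | p) requires s | p at every successor {s3}.
      s | p fails at s3, so [](s | p) is false at s0.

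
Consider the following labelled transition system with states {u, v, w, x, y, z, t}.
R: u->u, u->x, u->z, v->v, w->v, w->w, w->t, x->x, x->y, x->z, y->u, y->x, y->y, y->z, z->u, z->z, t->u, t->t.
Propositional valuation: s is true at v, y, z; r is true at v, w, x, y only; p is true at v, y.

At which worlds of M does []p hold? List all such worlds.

v

Let φ = []p. Evaluate φ at each world:
  u (successors {u, x, z}): φ is false.
  v (successors {v}): φ is true.
  w (successors {v, w, t}): φ is false.
  x (successors {x, y, z}): φ is false.
  y (successors {u, x, y, z}): φ is false.
  z (successors {u, z}): φ is false.
  t (successors {u, t}): φ is false.
For instance, at x:
  At x: []p requires p at every successor {x, y, z}.
    p fails at x, so []p is false at x.
Satisfying worlds: {v}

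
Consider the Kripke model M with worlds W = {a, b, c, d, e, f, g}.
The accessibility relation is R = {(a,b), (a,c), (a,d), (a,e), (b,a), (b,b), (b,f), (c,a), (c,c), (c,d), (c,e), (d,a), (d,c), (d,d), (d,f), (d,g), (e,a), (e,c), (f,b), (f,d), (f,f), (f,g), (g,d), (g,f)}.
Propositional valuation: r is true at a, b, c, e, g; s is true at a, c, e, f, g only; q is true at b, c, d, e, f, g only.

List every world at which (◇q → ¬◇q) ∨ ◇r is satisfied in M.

a, b, c, d, e, f

Let φ = (◇q → ¬◇q) ∨ ◇r. Evaluate φ at each world:
  a (successors {b, c, d, e}): φ is true.
  b (successors {a, b, f}): φ is true.
  c (successors {a, c, d, e}): φ is true.
  d (successors {a, c, d, f, g}): φ is true.
  e (successors {a, c}): φ is true.
  f (successors {b, d, f, g}): φ is true.
  g (successors {d, f}): φ is false.
For instance, at c:
  At c: ◇q → ¬◇q is false, ◇r is true, so (◇q → ¬◇q) ∨ ◇r is true.
    At c: ◇q is true, ¬◇q is false, so ◇q → ¬◇q is false.
      At c: ◇q requires q at some successor in {a, c, d, e}.
        q holds at c, so ◇q is true at c.
      At c: ◇q is true, so ¬◇q is false.
    At c: ◇r requires r at some successor in {a, c, d, e}.
      r holds at a, so ◇r is true at c.
Satisfying worlds: {a, b, c, d, e, f}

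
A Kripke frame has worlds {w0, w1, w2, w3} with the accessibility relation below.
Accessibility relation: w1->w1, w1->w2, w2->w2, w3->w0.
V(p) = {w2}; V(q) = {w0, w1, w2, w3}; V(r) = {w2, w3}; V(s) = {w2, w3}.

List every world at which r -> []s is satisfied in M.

w0, w1, w2

Let φ = r -> []s. Evaluate φ at each world:
  w0 (successors ∅): φ is true.
  w1 (successors {w1, w2}): φ is true.
  w2 (successors {w2}): φ is true.
  w3 (successors {w0}): φ is false.
For instance, at w3:
  At w3: r is true, []s is false, so r -> []s is false.
    At w3: []s requires s at every successor {w0}.
      s fails at w0, so []s is false at w3.
Satisfying worlds: {w0, w1, w2}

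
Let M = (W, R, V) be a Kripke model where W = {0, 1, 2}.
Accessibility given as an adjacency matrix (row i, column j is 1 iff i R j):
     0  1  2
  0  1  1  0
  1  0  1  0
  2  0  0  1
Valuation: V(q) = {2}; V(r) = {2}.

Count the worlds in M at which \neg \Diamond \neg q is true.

1

Recall that \Diamond ψ holds at a world iff ψ holds at some accessible world.
Let φ = \neg \Diamond \neg q. Evaluate φ at each world:
  0 (successors {0, 1}): φ is false.
  1 (successors {1}): φ is false.
  2 (successors {2}): φ is true.
For instance, at 1:
  At 1: \Diamond \neg q is true, so \neg \Diamond \neg q is false.
    At 1: \Diamond \neg q requires \neg q at some successor in {1}.
      \neg q holds at 1, so \Diamond \neg q is true at 1.
Satisfying worlds: {2}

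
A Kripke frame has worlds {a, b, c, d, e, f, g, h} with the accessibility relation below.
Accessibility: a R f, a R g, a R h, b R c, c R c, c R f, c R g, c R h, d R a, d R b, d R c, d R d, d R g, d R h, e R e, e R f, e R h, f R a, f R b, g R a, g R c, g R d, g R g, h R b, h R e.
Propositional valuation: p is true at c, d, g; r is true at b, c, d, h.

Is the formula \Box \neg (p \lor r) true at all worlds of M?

Recall that \Box ψ holds at a world iff ψ holds at every accessible world, and \Diamond ψ holds iff ψ holds at some accessible world.
Let φ = \Box \neg (p \lor r). Evaluate φ at each world:
  a (successors {f, g, h}): φ is false.
  b (successors {c}): φ is false.
  c (successors {c, f, g, h}): φ is false.
  d (successors {a, b, c, d, g, h}): φ is false.
  e (successors {e, f, h}): φ is false.
  f (successors {a, b}): φ is false.
  g (successors {a, c, d, g}): φ is false.
  h (successors {b, e}): φ is false.
Detail at a (counterexample):
  At a: \Box \neg (p \lor r) requires \neg (p \lor r) at every successor {f, g, h}.
    \neg (p \lor r) fails at g, so \Box \neg (p \lor r) is false at a.

No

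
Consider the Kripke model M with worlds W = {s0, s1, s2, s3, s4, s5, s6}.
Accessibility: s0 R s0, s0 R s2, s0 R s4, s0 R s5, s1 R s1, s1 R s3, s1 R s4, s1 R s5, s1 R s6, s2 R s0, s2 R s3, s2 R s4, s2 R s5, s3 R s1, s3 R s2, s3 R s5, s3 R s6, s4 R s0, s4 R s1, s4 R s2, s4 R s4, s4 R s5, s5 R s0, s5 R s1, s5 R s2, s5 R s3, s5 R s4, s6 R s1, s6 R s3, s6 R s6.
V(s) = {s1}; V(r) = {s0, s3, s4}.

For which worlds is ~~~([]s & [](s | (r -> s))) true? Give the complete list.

s0, s1, s2, s3, s4, s5, s6

Let φ = ~~~([]s & [](s | (r -> s))). Evaluate φ at each world:
  s0 (successors {s0, s2, s4, s5}): φ is true.
  s1 (successors {s1, s3, s4, s5, s6}): φ is true.
  s2 (successors {s0, s3, s4, s5}): φ is true.
  s3 (successors {s1, s2, s5, s6}): φ is true.
  s4 (successors {s0, s1, s2, s4, s5}): φ is true.
  s5 (successors {s0, s1, s2, s3, s4}): φ is true.
  s6 (successors {s1, s3, s6}): φ is true.
For instance, at s5:
  At s5: ~~([]s & [](s | (r -> s))) is false, so ~~~([]s & [](s | (r -> s))) is true.
    At s5: ~([]s & [](s | (r -> s))) is true, so ~~([]s & [](s | (r -> s))) is false.
      At s5: []s & [](s | (r -> s)) is false, so ~([]s & [](s | (r -> s))) is true.
Satisfying worlds: {s0, s1, s2, s3, s4, s5, s6}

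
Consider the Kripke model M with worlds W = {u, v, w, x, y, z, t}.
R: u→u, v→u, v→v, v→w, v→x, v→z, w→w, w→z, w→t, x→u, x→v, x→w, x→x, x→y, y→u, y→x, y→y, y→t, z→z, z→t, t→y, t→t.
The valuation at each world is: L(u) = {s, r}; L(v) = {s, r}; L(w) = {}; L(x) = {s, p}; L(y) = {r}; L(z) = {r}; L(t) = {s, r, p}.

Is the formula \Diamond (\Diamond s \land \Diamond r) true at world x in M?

Yes

Recall that \Diamond ψ holds at a world iff ψ holds at some accessible world.
At x: \Diamond (\Diamond s \land \Diamond r) requires \Diamond s \land \Diamond r at some successor in {u, v, w, x, y}.
  \Diamond s \land \Diamond r holds at u, so \Diamond (\Diamond s \land \Diamond r) is true at x.
    At u: \Diamond s is true, \Diamond r is true, so \Diamond s \land \Diamond r is true.
      At u: \Diamond s requires s at some successor in {u}.
        s holds at u, so \Diamond s is true at u.
      At u: \Diamond r requires r at some successor in {u}.
        r holds at u, so \Diamond r is true at u.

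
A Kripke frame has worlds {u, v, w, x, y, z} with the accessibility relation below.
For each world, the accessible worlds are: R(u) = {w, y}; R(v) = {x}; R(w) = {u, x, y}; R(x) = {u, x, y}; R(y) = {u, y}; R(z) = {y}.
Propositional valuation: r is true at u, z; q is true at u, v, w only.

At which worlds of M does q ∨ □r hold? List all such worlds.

Let φ = q ∨ □r. Evaluate φ at each world:
  u (successors {w, y}): φ is true.
  v (successors {x}): φ is true.
  w (successors {u, x, y}): φ is true.
  x (successors {u, x, y}): φ is false.
  y (successors {u, y}): φ is false.
  z (successors {y}): φ is false.
For instance, at u:
  At u: q is true, □r is false, so q ∨ □r is true.
    At u: □r requires r at every successor {w, y}.
      r fails at w, so □r is false at u.
Satisfying worlds: {u, v, w}

u, v, w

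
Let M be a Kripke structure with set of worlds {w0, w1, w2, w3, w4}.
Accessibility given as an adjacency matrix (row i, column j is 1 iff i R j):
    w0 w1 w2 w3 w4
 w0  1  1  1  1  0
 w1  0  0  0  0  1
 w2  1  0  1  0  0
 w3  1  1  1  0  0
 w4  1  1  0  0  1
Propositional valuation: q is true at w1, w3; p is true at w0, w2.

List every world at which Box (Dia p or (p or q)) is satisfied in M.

w0, w1, w2, w3, w4

Let φ = Box (Dia p or (p or q)). Evaluate φ at each world:
  w0 (successors {w0, w1, w2, w3}): φ is true.
  w1 (successors {w4}): φ is true.
  w2 (successors {w0, w2}): φ is true.
  w3 (successors {w0, w1, w2}): φ is true.
  w4 (successors {w0, w1, w4}): φ is true.
For instance, at w1:
  At w1: Box (Dia p or (p or q)) requires Dia p or (p or q) at every successor {w4}.
      At w4: Dia p is true, p or q is false, so Dia p or (p or q) is true.
  So Box (Dia p or (p or q)) is true at w1.
Satisfying worlds: {w0, w1, w2, w3, w4}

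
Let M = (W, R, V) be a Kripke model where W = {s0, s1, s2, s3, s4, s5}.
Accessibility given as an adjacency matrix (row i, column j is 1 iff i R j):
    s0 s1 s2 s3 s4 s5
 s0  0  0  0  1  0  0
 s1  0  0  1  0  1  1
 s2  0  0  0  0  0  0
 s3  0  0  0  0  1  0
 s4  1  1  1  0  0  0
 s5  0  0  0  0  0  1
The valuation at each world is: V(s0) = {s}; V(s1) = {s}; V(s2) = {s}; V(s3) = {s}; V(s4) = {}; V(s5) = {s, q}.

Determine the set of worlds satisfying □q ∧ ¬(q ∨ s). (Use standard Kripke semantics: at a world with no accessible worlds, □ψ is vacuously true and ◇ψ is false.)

none

Recall that □ψ holds at a world iff ψ holds at every accessible world, and ◇ψ holds iff ψ holds at some accessible world.
Let φ = □q ∧ ¬(q ∨ s). Evaluate φ at each world:
  s0 (successors {s3}): φ is false.
  s1 (successors {s2, s4, s5}): φ is false.
  s2 (successors ∅): φ is false.
  s3 (successors {s4}): φ is false.
  s4 (successors {s0, s1, s2}): φ is false.
  s5 (successors {s5}): φ is false.
For instance, at s1:
  At s1: □q is false, ¬(q ∨ s) is false, so □q ∧ ¬(q ∨ s) is false.
    At s1: □q requires q at every successor {s2, s4, s5}.
      q fails at s2, so □q is false at s1.
Satisfying worlds: none.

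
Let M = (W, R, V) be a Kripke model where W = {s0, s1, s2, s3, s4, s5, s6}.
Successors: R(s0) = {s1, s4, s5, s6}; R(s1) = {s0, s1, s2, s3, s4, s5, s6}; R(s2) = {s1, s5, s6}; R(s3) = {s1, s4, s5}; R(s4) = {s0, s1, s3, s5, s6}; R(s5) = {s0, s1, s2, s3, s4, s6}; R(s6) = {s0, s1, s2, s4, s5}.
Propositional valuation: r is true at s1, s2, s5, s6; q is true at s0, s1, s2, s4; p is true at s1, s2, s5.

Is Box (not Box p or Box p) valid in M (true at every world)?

Yes

Let φ = Box (not Box p or Box p). Evaluate φ at each world:
  s0 (successors {s1, s4, s5, s6}): φ is true.
  s1 (successors {s0, s1, s2, s3, s4, s5, s6}): φ is true.
  s2 (successors {s1, s5, s6}): φ is true.
  s3 (successors {s1, s4, s5}): φ is true.
  s4 (successors {s0, s1, s3, s5, s6}): φ is true.
  s5 (successors {s0, s1, s2, s3, s4, s6}): φ is true.
  s6 (successors {s0, s1, s2, s4, s5}): φ is true.
For instance, at s1:
  At s1: Box (not Box p or Box p) requires not Box p or Box p at every successor {s0, s1, s2, s3, s4, s5, s6}.
    At s0: not Box p or Box p is true.
    At s1: not Box p or Box p is true.
    At s2: not Box p or Box p is true.
    At s3: not Box p or Box p is true.
    At s4: not Box p or Box p is true.
    At s5: not Box p or Box p is true.
    At s6: not Box p or Box p is true.
  So Box (not Box p or Box p) is true at s1.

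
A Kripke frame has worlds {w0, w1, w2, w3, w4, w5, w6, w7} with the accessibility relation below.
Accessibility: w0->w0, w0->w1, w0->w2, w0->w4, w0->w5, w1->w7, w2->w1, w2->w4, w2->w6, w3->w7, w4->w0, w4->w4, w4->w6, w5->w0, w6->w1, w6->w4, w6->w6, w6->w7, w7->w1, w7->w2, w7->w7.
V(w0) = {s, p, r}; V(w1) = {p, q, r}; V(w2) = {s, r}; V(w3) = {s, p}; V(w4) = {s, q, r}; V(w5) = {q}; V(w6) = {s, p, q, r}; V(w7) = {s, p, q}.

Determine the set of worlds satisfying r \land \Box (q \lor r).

Let φ = r \land \Box (q \lor r). Evaluate φ at each world:
  w0 (successors {w0, w1, w2, w4, w5}): φ is true.
  w1 (successors {w7}): φ is true.
  w2 (successors {w1, w4, w6}): φ is true.
  w3 (successors {w7}): φ is false.
  w4 (successors {w0, w4, w6}): φ is true.
  w5 (successors {w0}): φ is false.
  w6 (successors {w1, w4, w6, w7}): φ is true.
  w7 (successors {w1, w2, w7}): φ is false.
For instance, at w7:
  At w7: r is false, \Box (q \lor r) is true, so r \land \Box (q \lor r) is false.
    At w7: \Box (q \lor r) requires q \lor r at every successor {w1, w2, w7}.
      At w1: q \lor r is true.
      At w2: q \lor r is true.
      At w7: q \lor r is true.
    So \Box (q \lor r) is true at w7.
Satisfying worlds: {w0, w1, w2, w4, w6}

w0, w1, w2, w4, w6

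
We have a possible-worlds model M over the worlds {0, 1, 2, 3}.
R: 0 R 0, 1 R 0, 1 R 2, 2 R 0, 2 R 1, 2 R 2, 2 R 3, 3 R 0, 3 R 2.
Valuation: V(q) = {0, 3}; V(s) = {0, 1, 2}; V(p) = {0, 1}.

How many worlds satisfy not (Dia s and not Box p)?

1

Let φ = not (Dia s and not Box p). Evaluate φ at each world:
  0 (successors {0}): φ is true.
  1 (successors {0, 2}): φ is false.
  2 (successors {0, 1, 2, 3}): φ is false.
  3 (successors {0, 2}): φ is false.
For instance, at 3:
  At 3: Dia s and not Box p is true, so not (Dia s and not Box p) is false.
    At 3: Dia s is true, not Box p is true, so Dia s and not Box p is true.
      At 3: Dia s requires s at some successor in {0, 2}.
        s holds at 0, so Dia s is true at 3.
      At 3: Box p is false, so not Box p is true.
Satisfying worlds: {0}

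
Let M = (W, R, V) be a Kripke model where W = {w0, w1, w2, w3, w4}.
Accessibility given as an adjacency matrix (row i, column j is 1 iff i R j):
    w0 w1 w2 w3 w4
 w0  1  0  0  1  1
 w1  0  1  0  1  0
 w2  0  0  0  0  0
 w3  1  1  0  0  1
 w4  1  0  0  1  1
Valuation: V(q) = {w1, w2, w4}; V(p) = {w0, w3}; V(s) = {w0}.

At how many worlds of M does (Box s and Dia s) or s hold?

1

Let φ = (Box s and Dia s) or s. Evaluate φ at each world:
  w0 (successors {w0, w3, w4}): φ is true.
  w1 (successors {w1, w3}): φ is false.
  w2 (successors ∅): φ is false.
  w3 (successors {w0, w1, w4}): φ is false.
  w4 (successors {w0, w3, w4}): φ is false.
For instance, at w1:
  At w1: Box s and Dia s is false, s is false, so (Box s and Dia s) or s is false.
    At w1: Box s is false, Dia s is false, so Box s and Dia s is false.
      At w1: Box s requires s at every successor {w1, w3}.
        s fails at w1, so Box s is false at w1.
      At w1: Dia s requires s at some successor in {w1, w3}.
        At w1: s is false.
        At w3: s is false.
      So Dia s is false at w1.
Satisfying worlds: {w0}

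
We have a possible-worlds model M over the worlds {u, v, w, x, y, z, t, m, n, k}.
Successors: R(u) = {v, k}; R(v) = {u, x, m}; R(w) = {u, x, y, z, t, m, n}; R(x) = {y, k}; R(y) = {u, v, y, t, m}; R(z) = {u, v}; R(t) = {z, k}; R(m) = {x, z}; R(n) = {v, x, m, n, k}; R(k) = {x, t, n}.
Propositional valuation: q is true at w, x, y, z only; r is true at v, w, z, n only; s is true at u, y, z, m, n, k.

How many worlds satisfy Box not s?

0

Let φ = Box not s. Evaluate φ at each world:
  u (successors {v, k}): φ is false.
  v (successors {u, x, m}): φ is false.
  w (successors {u, x, y, z, t, m, n}): φ is false.
  x (successors {y, k}): φ is false.
  y (successors {u, v, y, t, m}): φ is false.
  z (successors {u, v}): φ is false.
  t (successors {z, k}): φ is false.
  m (successors {x, z}): φ is false.
  n (successors {v, x, m, n, k}): φ is false.
  k (successors {x, t, n}): φ is false.
For instance, at k:
  At k: Box not s requires not s at every successor {x, t, n}.
    not s fails at n, so Box not s is false at k.
Satisfying worlds: none.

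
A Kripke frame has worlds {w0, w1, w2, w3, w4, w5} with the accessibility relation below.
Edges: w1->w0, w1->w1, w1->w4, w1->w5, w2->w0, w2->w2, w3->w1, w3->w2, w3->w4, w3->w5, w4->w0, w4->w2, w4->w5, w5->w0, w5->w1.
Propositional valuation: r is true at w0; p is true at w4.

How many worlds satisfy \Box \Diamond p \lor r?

1

Let φ = \Box \Diamond p \lor r. Evaluate φ at each world:
  w0 (successors ∅): φ is true.
  w1 (successors {w0, w1, w4, w5}): φ is false.
  w2 (successors {w0, w2}): φ is false.
  w3 (successors {w1, w2, w4, w5}): φ is false.
  w4 (successors {w0, w2, w5}): φ is false.
  w5 (successors {w0, w1}): φ is false.
For instance, at w2:
  At w2: \Box \Diamond p is false, r is false, so \Box \Diamond p \lor r is false.
    At w2: \Box \Diamond p requires \Diamond p at every successor {w0, w2}.
      \Diamond p fails at w0, so \Box \Diamond p is false at w2.
Satisfying worlds: {w0}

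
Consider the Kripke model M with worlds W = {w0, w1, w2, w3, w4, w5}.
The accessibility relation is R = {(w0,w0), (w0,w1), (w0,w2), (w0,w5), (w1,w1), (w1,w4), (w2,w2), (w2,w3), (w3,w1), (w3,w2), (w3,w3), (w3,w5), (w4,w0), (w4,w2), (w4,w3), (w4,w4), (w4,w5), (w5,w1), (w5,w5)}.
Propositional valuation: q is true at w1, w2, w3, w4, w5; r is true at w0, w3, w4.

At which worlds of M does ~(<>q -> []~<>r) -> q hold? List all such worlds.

w1, w2, w3, w4, w5

Recall that []ψ holds at a world iff ψ holds at every accessible world, and <>ψ holds iff ψ holds at some accessible world.
Let φ = ~(<>q -> []~<>r) -> q. Evaluate φ at each world:
  w0 (successors {w0, w1, w2, w5}): φ is false.
  w1 (successors {w1, w4}): φ is true.
  w2 (successors {w2, w3}): φ is true.
  w3 (successors {w1, w2, w3, w5}): φ is true.
  w4 (successors {w0, w2, w3, w4, w5}): φ is true.
  w5 (successors {w1, w5}): φ is true.
For instance, at w4:
  At w4: ~(<>q -> []~<>r) is true, q is true, so ~(<>q -> []~<>r) -> q is true.
    At w4: <>q -> []~<>r is false, so ~(<>q -> []~<>r) is true.
      At w4: <>q is true, []~<>r is false, so <>q -> []~<>r is false.
Satisfying worlds: {w1, w2, w3, w4, w5}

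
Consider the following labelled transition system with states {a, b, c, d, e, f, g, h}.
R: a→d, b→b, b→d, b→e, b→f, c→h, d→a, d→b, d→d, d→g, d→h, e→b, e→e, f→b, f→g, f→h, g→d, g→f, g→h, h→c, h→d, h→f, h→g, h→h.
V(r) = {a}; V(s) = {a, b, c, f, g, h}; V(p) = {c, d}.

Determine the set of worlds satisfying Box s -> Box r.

Let φ = Box s -> Box r. Evaluate φ at each world:
  a (successors {d}): φ is true.
  b (successors {b, d, e, f}): φ is true.
  c (successors {h}): φ is false.
  d (successors {a, b, d, g, h}): φ is true.
  e (successors {b, e}): φ is true.
  f (successors {b, g, h}): φ is false.
  g (successors {d, f, h}): φ is true.
  h (successors {c, d, f, g, h}): φ is true.
For instance, at b:
  At b: Box s is false, Box r is false, so Box s -> Box r is true.
    At b: Box s requires s at every successor {b, d, e, f}.
      s fails at d, so Box s is false at b.
    At b: Box r requires r at every successor {b, d, e, f}.
      r fails at b, so Box r is false at b.
Satisfying worlds: {a, b, d, e, g, h}

a, b, d, e, g, h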